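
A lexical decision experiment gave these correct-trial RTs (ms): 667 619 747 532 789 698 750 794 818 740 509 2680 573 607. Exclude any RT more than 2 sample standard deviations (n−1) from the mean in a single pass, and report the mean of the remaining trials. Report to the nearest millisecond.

n = 14, ΣRT = 11523, M = 823.071
Σ(x−M)² = 3842474.93; s = √(3842474.93/13) = 543.668
Cutoffs: 823.071 ± 2·543.668 → [-264.3, 1910.4]
Outside: 2680 → excluded.
Retained (n=13): Σ = 8843, mean = 8843/13 = 680.231

680 ms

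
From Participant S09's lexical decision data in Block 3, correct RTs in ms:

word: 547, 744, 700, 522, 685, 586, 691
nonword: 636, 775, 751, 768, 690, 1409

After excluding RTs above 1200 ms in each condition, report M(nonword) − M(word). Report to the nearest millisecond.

85 ms

nonword: exclude 1409
M(word) = 4475/7 = 639.286
M(nonword) = 3620/5 = 724.000
Difference = 724.000 − 639.286 = 84.714 ms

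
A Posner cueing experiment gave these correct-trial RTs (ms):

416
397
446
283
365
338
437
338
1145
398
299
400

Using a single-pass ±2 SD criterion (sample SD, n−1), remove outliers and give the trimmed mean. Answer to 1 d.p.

374.3 ms

n = 12, ΣRT = 5262, M = 438.500
Σ(x−M)² = 573795.00; s = √(573795.00/11) = 228.393
Cutoffs: 438.500 ± 2·228.393 → [-18.3, 895.3]
Outside: 1145 → excluded.
Retained (n=11): Σ = 4117, mean = 4117/11 = 374.273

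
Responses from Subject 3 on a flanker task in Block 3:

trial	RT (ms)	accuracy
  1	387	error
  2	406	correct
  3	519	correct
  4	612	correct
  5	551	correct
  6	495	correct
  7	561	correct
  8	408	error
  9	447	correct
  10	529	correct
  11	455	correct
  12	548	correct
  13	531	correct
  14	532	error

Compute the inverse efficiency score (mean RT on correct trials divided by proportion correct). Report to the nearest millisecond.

654 ms

Correct trials (n=11): 406, 519, 612, 551, 495, 561, 447, 529, 455, 548, 531
Mean correct RT = 5654/11 = 514.0000 ms
Proportion correct = 11/14
IES = 514.0000 / (11/14) = 654.182 ms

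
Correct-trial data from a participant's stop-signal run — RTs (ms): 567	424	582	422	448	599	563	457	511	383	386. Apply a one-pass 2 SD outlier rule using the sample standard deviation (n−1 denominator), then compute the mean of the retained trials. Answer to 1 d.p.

485.6 ms

n = 11, ΣRT = 5342, M = 485.636
Σ(x−M)² = 65932.55; s = √(65932.55/10) = 81.199
Cutoffs: 485.636 ± 2·81.199 → [323.2, 648.0]
No RTs fall outside the cutoffs; all 11 retained. Mean = 5342/11 = 485.636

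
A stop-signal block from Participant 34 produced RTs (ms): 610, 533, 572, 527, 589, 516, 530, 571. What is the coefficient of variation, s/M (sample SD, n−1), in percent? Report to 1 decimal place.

n = 8, Σ = 4448, M = 556.0000
Σ(x−M)² = 8132.000; s = √(8132.000/7) = 34.0839
CV = 34.0839 / 556.0000 = 0.06130 = 6.130%

6.1%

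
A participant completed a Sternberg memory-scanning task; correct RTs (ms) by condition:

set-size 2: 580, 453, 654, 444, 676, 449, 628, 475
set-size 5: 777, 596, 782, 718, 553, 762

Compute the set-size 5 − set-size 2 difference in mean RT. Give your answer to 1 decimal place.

M(set-size 2) = 4359/8 = 544.875
M(set-size 5) = 4188/6 = 698.000
Difference = 698.000 − 544.875 = 153.125 ms

153.1 ms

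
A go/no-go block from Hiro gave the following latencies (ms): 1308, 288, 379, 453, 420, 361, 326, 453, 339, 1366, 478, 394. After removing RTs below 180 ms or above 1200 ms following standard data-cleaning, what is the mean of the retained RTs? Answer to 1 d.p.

389.1 ms

Excluded: 1308, 1366
Retained (n=10): Σ = 3891
Mean = 3891/10 = 389.1000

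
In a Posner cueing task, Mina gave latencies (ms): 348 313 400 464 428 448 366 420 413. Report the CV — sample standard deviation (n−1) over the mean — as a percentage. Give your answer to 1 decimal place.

12.2%

n = 9, Σ = 3600, M = 400.0000
Σ(x−M)² = 19182.000; s = √(19182.000/8) = 48.9668
CV = 48.9668 / 400.0000 = 0.12242 = 12.242%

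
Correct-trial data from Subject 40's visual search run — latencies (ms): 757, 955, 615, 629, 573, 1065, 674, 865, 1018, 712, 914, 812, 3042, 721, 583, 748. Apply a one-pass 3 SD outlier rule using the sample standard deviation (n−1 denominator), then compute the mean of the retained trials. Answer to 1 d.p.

776.1 ms

n = 16, ΣRT = 14683, M = 917.688
Σ(x−M)² = 5160595.44; s = √(5160595.44/15) = 586.549
Cutoffs: 917.688 ± 3·586.549 → [-842.0, 2677.3]
Outside: 3042 → excluded.
Retained (n=15): Σ = 11641, mean = 11641/15 = 776.067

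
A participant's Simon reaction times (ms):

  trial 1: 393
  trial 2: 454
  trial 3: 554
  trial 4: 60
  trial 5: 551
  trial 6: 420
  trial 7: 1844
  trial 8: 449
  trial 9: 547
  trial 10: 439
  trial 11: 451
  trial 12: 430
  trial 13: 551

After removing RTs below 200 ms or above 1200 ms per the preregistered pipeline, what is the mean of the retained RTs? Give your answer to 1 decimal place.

Excluded: 60, 1844
Retained (n=11): Σ = 5239
Mean = 5239/11 = 476.2727

476.3 ms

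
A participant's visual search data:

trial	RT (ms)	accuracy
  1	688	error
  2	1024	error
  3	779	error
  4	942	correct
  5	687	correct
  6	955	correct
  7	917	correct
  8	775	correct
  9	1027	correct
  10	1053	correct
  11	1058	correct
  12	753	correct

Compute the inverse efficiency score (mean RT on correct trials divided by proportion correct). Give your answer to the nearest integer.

Correct trials (n=9): 942, 687, 955, 917, 775, 1027, 1053, 1058, 753
Mean correct RT = 8167/9 = 907.4444 ms
Proportion correct = 9/12
IES = 907.4444 / (9/12) = 1209.926 ms

1210 ms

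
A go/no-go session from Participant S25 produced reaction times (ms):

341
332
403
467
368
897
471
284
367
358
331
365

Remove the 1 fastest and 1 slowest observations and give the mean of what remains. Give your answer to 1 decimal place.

380.3 ms

Sorted: 284, 331, 332, 341, 358, 365, 367, 368, 403, 467, 471, 897
Drop lowest 1 (284) and highest 1 (897)
Remaining (n=10): Σ = 3803, mean = 3803/10 = 380.300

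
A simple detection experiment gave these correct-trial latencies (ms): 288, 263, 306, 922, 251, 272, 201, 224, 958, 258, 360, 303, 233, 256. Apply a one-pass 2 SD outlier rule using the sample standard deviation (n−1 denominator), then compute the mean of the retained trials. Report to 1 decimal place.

267.9 ms

n = 14, ΣRT = 5095, M = 363.929
Σ(x−M)² = 794740.93; s = √(794740.93/13) = 247.253
Cutoffs: 363.929 ± 2·247.253 → [-130.6, 858.4]
Outside: 922, 958 → excluded.
Retained (n=12): Σ = 3215, mean = 3215/12 = 267.917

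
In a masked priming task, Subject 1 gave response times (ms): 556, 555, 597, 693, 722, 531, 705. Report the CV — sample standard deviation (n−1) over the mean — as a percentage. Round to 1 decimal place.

13.1%

n = 7, Σ = 4359, M = 622.7143
Σ(x−M)² = 39677.429; s = √(39677.429/6) = 81.3198
CV = 81.3198 / 622.7143 = 0.13059 = 13.059%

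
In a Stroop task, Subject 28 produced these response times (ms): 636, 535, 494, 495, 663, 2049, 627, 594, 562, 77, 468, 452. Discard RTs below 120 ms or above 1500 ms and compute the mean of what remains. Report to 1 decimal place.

552.6 ms

Excluded: 77, 2049
Retained (n=10): Σ = 5526
Mean = 5526/10 = 552.6000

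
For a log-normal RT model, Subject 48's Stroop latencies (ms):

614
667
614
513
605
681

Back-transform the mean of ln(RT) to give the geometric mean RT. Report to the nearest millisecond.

613 ms

ln(RT): 6.4200, 6.5028, 6.4200, 6.2403, 6.4052, 6.5236
Mean ln(RT) = 38.5118/6 = 6.41864
Geometric mean = exp(6.41864) = 613.17 ms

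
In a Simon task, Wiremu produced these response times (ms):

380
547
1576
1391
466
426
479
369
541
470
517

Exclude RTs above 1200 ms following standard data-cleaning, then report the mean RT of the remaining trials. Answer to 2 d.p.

466.11 ms

Excluded: 1391, 1576
Retained (n=9): Σ = 4195
Mean = 4195/9 = 466.1111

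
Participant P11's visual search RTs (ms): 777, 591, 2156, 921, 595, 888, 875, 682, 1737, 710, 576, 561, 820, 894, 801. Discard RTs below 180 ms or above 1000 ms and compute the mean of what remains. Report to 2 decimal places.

Excluded: 1737, 2156
Retained (n=13): Σ = 9691
Mean = 9691/13 = 745.4615

745.46 ms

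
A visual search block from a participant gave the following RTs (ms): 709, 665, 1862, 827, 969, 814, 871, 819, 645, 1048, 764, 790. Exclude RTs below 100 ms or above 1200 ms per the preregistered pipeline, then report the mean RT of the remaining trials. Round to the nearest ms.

Excluded: 1862
Retained (n=11): Σ = 8921
Mean = 8921/11 = 811.0000

811 ms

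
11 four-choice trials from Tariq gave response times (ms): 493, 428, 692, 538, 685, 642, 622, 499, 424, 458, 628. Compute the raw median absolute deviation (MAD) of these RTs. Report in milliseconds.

90 ms

Sorted: 424, 428, 458, 493, 499, 538, 622, 628, 642, 685, 692 → median = 538
|x − 538|: 45, 110, 154, 0, 147, 104, 84, 39, 114, 80, 90
Sorted deviations: 0, 39, 45, 80, 84, 90, 104, 110, 114, 147, 154 → MAD = 90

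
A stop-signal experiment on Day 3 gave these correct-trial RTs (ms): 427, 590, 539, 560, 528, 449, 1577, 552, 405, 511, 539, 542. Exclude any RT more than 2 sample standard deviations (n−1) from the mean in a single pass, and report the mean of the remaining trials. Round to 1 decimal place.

n = 12, ΣRT = 7219, M = 601.583
Σ(x−M)² = 1073168.92; s = √(1073168.92/11) = 312.347
Cutoffs: 601.583 ± 2·312.347 → [-23.1, 1226.3]
Outside: 1577 → excluded.
Retained (n=11): Σ = 5642, mean = 5642/11 = 512.909

512.9 ms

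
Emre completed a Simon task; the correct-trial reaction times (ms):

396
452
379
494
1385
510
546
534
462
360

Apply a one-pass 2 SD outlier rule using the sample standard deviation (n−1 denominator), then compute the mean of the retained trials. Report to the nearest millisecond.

n = 10, ΣRT = 5518, M = 551.800
Σ(x−M)² = 808605.60; s = √(808605.60/9) = 299.742
Cutoffs: 551.800 ± 2·299.742 → [-47.7, 1151.3]
Outside: 1385 → excluded.
Retained (n=9): Σ = 4133, mean = 4133/9 = 459.222

459 ms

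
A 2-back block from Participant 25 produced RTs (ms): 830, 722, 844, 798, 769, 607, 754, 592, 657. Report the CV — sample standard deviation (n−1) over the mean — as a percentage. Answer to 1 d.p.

n = 9, Σ = 6573, M = 730.3333
Σ(x−M)² = 69282.000; s = √(69282.000/8) = 93.0605
CV = 93.0605 / 730.3333 = 0.12742 = 12.742%

12.7%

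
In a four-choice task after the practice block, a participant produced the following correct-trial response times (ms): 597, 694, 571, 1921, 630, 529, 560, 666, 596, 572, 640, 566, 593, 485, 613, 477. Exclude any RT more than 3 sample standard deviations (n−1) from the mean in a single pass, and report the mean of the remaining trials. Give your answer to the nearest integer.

586 ms

n = 16, ΣRT = 10710, M = 669.375
Σ(x−M)² = 1721745.75; s = √(1721745.75/15) = 338.796
Cutoffs: 669.375 ± 3·338.796 → [-347.0, 1685.8]
Outside: 1921 → excluded.
Retained (n=15): Σ = 8789, mean = 8789/15 = 585.933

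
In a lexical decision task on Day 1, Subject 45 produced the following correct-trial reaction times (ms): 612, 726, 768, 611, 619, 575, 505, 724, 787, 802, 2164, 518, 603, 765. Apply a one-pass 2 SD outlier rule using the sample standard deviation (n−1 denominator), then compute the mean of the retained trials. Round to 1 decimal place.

n = 14, ΣRT = 10779, M = 769.929
Σ(x−M)² = 2221318.93; s = √(2221318.93/13) = 413.365
Cutoffs: 769.929 ± 2·413.365 → [-56.8, 1596.7]
Outside: 2164 → excluded.
Retained (n=13): Σ = 8615, mean = 8615/13 = 662.692

662.7 ms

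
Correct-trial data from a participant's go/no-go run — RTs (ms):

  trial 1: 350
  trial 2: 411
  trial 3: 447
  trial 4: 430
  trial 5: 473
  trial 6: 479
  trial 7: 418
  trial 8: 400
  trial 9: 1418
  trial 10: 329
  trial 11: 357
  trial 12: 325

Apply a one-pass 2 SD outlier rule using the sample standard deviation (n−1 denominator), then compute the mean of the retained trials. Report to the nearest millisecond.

402 ms

n = 12, ΣRT = 5837, M = 486.417
Σ(x−M)² = 976848.92; s = √(976848.92/11) = 298.001
Cutoffs: 486.417 ± 2·298.001 → [-109.6, 1082.4]
Outside: 1418 → excluded.
Retained (n=11): Σ = 4419, mean = 4419/11 = 401.727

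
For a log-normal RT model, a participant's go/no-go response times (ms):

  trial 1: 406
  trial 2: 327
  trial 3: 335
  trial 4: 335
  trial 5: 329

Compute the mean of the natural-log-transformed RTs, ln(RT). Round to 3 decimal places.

ln(RT): 6.0064, 5.7900, 5.8141, 5.8141, 5.7961
Σ ln(RT) = 29.2206
Mean = 29.2206/5 = 5.84413

5.844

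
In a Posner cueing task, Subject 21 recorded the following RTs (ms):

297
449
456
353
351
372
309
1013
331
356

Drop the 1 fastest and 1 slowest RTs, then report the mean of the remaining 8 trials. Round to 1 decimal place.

Sorted: 297, 309, 331, 351, 353, 356, 372, 449, 456, 1013
Drop lowest 1 (297) and highest 1 (1013)
Remaining (n=8): Σ = 2977, mean = 2977/8 = 372.125

372.1 ms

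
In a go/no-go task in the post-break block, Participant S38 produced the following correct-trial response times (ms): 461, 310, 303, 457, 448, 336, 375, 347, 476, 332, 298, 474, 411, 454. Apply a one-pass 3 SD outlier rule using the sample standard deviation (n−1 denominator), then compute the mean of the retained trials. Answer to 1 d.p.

n = 14, ΣRT = 5482, M = 391.571
Σ(x−M)² = 62635.43; s = √(62635.43/13) = 69.413
Cutoffs: 391.571 ± 3·69.413 → [183.3, 599.8]
No RTs fall outside the cutoffs; all 14 retained. Mean = 5482/14 = 391.571

391.6 ms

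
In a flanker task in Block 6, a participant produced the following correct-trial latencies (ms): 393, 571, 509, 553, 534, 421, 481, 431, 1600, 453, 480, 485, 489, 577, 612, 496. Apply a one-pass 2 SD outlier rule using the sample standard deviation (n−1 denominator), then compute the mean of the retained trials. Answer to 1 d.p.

n = 16, ΣRT = 9085, M = 567.812
Σ(x−M)² = 1189766.44; s = √(1189766.44/15) = 281.634
Cutoffs: 567.812 ± 2·281.634 → [4.5, 1131.1]
Outside: 1600 → excluded.
Retained (n=15): Σ = 7485, mean = 7485/15 = 499.000

499.0 ms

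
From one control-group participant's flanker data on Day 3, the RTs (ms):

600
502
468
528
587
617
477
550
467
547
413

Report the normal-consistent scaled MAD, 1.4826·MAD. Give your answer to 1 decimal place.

87.5 ms

Sorted: 413, 467, 468, 477, 502, 528, 547, 550, 587, 600, 617 → median = 528
|x − 528| sorted: 0, 19, 22, 26, 51, 59, 60, 61, 72, 89, 115 → MAD = 59
Robust SD ≈ 1.4826 × 59 = 87.473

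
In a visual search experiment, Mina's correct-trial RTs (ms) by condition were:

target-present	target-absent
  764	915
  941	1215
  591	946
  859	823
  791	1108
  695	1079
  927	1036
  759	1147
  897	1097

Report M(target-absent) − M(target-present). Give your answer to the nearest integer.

238 ms

M(target-present) = 7224/9 = 802.667
M(target-absent) = 9366/9 = 1040.667
Difference = 1040.667 − 802.667 = 238.000 ms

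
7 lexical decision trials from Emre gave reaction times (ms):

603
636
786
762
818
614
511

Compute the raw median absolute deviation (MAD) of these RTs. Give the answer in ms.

125 ms

Sorted: 511, 603, 614, 636, 762, 786, 818 → median = 636
|x − 636|: 33, 0, 150, 126, 182, 22, 125
Sorted deviations: 0, 22, 33, 125, 126, 150, 182 → MAD = 125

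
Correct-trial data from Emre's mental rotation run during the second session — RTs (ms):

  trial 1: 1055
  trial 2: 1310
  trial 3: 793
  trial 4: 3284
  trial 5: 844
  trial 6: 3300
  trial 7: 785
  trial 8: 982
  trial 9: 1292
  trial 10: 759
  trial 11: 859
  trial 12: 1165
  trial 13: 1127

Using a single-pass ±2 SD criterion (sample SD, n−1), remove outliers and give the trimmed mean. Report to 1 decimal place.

997.4 ms

n = 13, ΣRT = 17555, M = 1350.385
Σ(x−M)² = 9330093.08; s = √(9330093.08/12) = 881.764
Cutoffs: 1350.385 ± 2·881.764 → [-413.1, 3113.9]
Outside: 3284, 3300 → excluded.
Retained (n=11): Σ = 10971, mean = 10971/11 = 997.364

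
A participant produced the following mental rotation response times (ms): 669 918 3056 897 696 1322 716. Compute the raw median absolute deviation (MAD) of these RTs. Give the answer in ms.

Sorted: 669, 696, 716, 897, 918, 1322, 3056 → median = 897
|x − 897|: 228, 21, 2159, 0, 201, 425, 181
Sorted deviations: 0, 21, 181, 201, 228, 425, 2159 → MAD = 201

201 ms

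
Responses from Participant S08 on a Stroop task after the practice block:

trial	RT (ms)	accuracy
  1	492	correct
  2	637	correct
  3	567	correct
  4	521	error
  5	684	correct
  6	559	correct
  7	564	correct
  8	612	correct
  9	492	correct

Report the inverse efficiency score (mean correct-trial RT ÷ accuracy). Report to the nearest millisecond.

Correct trials (n=8): 492, 637, 567, 684, 559, 564, 612, 492
Mean correct RT = 4607/8 = 575.8750 ms
Proportion correct = 8/9
IES = 575.8750 / (8/9) = 647.859 ms

648 ms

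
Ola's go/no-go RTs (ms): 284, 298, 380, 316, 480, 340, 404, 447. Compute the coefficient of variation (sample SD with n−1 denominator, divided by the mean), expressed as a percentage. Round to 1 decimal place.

n = 8, Σ = 2949, M = 368.6250
Σ(x−M)² = 35665.875; s = √(35665.875/7) = 71.3801
CV = 71.3801 / 368.6250 = 0.19364 = 19.364%

19.4%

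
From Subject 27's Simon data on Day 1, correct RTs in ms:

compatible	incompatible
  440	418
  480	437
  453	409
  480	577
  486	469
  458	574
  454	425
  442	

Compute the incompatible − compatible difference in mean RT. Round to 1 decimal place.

M(compatible) = 3693/8 = 461.625
M(incompatible) = 3309/7 = 472.714
Difference = 472.714 − 461.625 = 11.089 ms

11.1 ms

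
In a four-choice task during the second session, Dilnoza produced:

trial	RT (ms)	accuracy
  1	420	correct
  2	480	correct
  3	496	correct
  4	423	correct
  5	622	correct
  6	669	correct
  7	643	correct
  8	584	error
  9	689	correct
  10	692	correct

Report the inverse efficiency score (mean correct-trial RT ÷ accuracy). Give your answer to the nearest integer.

Correct trials (n=9): 420, 480, 496, 423, 622, 669, 643, 689, 692
Mean correct RT = 5134/9 = 570.4444 ms
Proportion correct = 9/10
IES = 570.4444 / (9/10) = 633.827 ms

634 ms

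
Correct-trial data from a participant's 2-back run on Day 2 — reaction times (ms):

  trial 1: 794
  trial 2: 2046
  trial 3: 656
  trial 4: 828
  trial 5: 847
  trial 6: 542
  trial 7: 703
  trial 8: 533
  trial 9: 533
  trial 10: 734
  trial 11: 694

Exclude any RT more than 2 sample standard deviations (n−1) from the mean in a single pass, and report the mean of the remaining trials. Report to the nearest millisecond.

n = 11, ΣRT = 8910, M = 810.000
Σ(x−M)² = 1809324.00; s = √(1809324.00/10) = 425.361
Cutoffs: 810.000 ± 2·425.361 → [-40.7, 1660.7]
Outside: 2046 → excluded.
Retained (n=10): Σ = 6864, mean = 6864/10 = 686.400

686 ms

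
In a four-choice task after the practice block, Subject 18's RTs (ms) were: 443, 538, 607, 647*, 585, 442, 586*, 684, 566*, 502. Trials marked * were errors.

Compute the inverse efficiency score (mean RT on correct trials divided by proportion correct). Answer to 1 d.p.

775.7 ms

Correct trials (n=7): 443, 538, 607, 585, 442, 684, 502
Mean correct RT = 3801/7 = 543.0000 ms
Proportion correct = 7/10
IES = 543.0000 / (7/10) = 775.714 ms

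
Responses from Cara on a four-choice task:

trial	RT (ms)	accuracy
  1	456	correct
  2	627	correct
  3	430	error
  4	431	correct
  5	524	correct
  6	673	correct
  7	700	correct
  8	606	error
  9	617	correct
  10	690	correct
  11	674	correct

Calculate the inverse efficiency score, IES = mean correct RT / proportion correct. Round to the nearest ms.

732 ms

Correct trials (n=9): 456, 627, 431, 524, 673, 700, 617, 690, 674
Mean correct RT = 5392/9 = 599.1111 ms
Proportion correct = 9/11
IES = 599.1111 / (9/11) = 732.247 ms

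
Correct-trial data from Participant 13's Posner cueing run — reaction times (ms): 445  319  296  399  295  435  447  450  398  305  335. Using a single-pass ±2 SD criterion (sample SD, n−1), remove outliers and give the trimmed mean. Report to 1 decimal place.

374.9 ms

n = 11, ΣRT = 4124, M = 374.909
Σ(x−M)² = 42690.91; s = √(42690.91/10) = 65.338
Cutoffs: 374.909 ± 2·65.338 → [244.2, 505.6]
No RTs fall outside the cutoffs; all 11 retained. Mean = 4124/11 = 374.909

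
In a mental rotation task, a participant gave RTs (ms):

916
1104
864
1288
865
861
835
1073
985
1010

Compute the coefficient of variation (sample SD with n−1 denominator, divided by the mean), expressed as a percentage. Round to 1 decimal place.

14.7%

n = 10, Σ = 9801, M = 980.1000
Σ(x−M)² = 185776.900; s = √(185776.900/9) = 143.6728
CV = 143.6728 / 980.1000 = 0.14659 = 14.659%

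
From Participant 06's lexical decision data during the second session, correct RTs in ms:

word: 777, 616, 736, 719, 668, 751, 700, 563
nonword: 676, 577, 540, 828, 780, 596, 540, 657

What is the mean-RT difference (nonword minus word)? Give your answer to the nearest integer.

-42 ms

M(word) = 5530/8 = 691.250
M(nonword) = 5194/8 = 649.250
Difference = 649.250 − 691.250 = -42.000 ms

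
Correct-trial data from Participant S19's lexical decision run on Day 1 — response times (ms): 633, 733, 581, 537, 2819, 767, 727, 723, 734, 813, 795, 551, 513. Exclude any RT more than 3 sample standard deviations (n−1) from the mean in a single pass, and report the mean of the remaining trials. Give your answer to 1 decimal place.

n = 13, ΣRT = 10926, M = 840.462
Σ(x−M)² = 4365853.23; s = √(4365853.23/12) = 603.176
Cutoffs: 840.462 ± 3·603.176 → [-969.1, 2650.0]
Outside: 2819 → excluded.
Retained (n=12): Σ = 8107, mean = 8107/12 = 675.583

675.6 ms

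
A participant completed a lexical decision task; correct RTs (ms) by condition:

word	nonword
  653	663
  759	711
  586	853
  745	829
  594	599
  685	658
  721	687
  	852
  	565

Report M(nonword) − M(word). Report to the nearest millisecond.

35 ms

M(word) = 4743/7 = 677.571
M(nonword) = 6417/9 = 713.000
Difference = 713.000 − 677.571 = 35.429 ms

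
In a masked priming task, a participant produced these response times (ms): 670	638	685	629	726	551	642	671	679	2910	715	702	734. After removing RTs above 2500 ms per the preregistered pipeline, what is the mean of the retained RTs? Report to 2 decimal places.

Excluded: 2910
Retained (n=12): Σ = 8042
Mean = 8042/12 = 670.1667

670.17 ms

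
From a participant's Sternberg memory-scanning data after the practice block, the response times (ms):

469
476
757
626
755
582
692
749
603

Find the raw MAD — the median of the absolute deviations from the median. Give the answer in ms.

Sorted: 469, 476, 582, 603, 626, 692, 749, 755, 757 → median = 626
|x − 626|: 157, 150, 131, 0, 129, 44, 66, 123, 23
Sorted deviations: 0, 23, 44, 66, 123, 129, 131, 150, 157 → MAD = 123

123 ms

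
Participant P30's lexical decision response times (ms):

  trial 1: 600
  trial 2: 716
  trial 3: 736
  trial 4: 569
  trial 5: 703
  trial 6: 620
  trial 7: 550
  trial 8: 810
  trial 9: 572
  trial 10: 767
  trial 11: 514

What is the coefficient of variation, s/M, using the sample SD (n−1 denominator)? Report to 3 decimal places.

0.152

n = 11, Σ = 7157, M = 650.6364
Σ(x−M)² = 98386.545; s = √(98386.545/10) = 99.1900
CV = 99.1900 / 650.6364 = 0.15245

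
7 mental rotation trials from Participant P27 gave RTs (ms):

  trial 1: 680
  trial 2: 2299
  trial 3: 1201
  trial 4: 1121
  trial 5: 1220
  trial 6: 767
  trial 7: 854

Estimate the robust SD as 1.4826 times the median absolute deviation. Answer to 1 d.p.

395.9 ms

Sorted: 680, 767, 854, 1121, 1201, 1220, 2299 → median = 1121
|x − 1121| sorted: 0, 80, 99, 267, 354, 441, 1178 → MAD = 267
Robust SD ≈ 1.4826 × 267 = 395.854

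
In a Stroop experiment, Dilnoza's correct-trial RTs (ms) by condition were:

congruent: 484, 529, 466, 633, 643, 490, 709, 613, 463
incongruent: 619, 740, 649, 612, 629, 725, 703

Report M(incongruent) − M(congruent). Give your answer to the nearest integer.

M(congruent) = 5030/9 = 558.889
M(incongruent) = 4677/7 = 668.143
Difference = 668.143 − 558.889 = 109.254 ms

109 ms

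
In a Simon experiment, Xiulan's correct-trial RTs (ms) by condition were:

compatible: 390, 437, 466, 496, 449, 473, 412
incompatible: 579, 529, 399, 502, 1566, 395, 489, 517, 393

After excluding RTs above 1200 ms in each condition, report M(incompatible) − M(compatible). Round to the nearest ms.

incompatible: exclude 1566
M(compatible) = 3123/7 = 446.143
M(incompatible) = 3803/8 = 475.375
Difference = 475.375 − 446.143 = 29.232 ms

29 ms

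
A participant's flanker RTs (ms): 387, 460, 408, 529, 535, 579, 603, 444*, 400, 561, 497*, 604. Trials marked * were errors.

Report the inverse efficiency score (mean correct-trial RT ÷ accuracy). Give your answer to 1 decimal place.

607.9 ms

Correct trials (n=10): 387, 460, 408, 529, 535, 579, 603, 400, 561, 604
Mean correct RT = 5066/10 = 506.6000 ms
Proportion correct = 10/12
IES = 506.6000 / (10/12) = 607.920 ms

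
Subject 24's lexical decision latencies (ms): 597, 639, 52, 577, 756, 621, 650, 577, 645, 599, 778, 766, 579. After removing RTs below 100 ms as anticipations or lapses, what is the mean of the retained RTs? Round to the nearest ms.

Excluded: 52
Retained (n=12): Σ = 7784
Mean = 7784/12 = 648.6667

649 ms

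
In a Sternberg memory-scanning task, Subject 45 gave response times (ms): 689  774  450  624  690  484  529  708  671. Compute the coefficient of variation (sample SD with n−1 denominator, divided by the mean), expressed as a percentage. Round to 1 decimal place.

n = 9, Σ = 5619, M = 624.3333
Σ(x−M)² = 99246.000; s = √(99246.000/8) = 111.3811
CV = 111.3811 / 624.3333 = 0.17840 = 17.840%

17.8%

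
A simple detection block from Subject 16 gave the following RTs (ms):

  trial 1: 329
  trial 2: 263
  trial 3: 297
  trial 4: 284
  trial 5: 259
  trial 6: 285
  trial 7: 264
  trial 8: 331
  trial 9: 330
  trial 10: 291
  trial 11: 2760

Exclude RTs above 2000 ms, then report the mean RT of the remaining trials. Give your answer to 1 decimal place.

Excluded: 2760
Retained (n=10): Σ = 2933
Mean = 2933/10 = 293.3000

293.3 ms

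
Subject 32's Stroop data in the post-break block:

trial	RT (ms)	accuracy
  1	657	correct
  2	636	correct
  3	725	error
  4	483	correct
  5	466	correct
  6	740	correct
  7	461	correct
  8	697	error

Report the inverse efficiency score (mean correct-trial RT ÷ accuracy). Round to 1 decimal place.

Correct trials (n=6): 657, 636, 483, 466, 740, 461
Mean correct RT = 3443/6 = 573.8333 ms
Proportion correct = 6/8
IES = 573.8333 / (6/8) = 765.111 ms

765.1 ms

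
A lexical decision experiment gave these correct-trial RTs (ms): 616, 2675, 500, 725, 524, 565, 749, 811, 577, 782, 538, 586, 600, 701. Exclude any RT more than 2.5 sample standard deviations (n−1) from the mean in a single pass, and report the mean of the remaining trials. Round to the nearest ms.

n = 14, ΣRT = 10949, M = 782.071
Σ(x−M)² = 3989022.93; s = √(3989022.93/13) = 553.939
Cutoffs: 782.071 ± 2.5·553.939 → [-602.8, 2166.9]
Outside: 2675 → excluded.
Retained (n=13): Σ = 8274, mean = 8274/13 = 636.462

636 ms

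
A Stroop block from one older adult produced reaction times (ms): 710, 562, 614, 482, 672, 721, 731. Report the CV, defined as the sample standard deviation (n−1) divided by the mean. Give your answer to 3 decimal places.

0.146

n = 7, Σ = 4492, M = 641.7143
Σ(x−M)² = 52469.429; s = √(52469.429/6) = 93.5142
CV = 93.5142 / 641.7143 = 0.14573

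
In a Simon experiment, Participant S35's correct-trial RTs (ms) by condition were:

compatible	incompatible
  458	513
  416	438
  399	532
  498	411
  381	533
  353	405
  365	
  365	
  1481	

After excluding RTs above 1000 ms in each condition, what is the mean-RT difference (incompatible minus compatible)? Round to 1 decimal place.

compatible: exclude 1481
M(compatible) = 3235/8 = 404.375
M(incompatible) = 2832/6 = 472.000
Difference = 472.000 − 404.375 = 67.625 ms

67.6 ms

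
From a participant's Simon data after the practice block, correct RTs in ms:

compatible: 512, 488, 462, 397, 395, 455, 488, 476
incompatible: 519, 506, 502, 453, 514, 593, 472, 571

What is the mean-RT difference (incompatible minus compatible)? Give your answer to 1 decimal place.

57.1 ms

M(compatible) = 3673/8 = 459.125
M(incompatible) = 4130/8 = 516.250
Difference = 516.250 − 459.125 = 57.125 ms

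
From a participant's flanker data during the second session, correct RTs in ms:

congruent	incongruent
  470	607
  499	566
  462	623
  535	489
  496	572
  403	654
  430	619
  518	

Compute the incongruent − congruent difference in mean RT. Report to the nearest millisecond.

M(congruent) = 3813/8 = 476.625
M(incongruent) = 4130/7 = 590.000
Difference = 590.000 − 476.625 = 113.375 ms

113 ms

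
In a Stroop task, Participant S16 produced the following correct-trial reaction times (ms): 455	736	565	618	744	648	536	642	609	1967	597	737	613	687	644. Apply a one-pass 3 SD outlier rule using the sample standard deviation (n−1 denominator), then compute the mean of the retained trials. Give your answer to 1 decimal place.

n = 15, ΣRT = 10798, M = 719.867
Σ(x−M)² = 1751671.73; s = √(1751671.73/14) = 353.722
Cutoffs: 719.867 ± 3·353.722 → [-341.3, 1781.0]
Outside: 1967 → excluded.
Retained (n=14): Σ = 8831, mean = 8831/14 = 630.786

630.8 ms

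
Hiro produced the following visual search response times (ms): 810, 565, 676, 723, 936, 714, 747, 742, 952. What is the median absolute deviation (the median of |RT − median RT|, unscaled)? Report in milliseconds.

66 ms

Sorted: 565, 676, 714, 723, 742, 747, 810, 936, 952 → median = 742
|x − 742|: 68, 177, 66, 19, 194, 28, 5, 0, 210
Sorted deviations: 0, 5, 19, 28, 66, 68, 177, 194, 210 → MAD = 66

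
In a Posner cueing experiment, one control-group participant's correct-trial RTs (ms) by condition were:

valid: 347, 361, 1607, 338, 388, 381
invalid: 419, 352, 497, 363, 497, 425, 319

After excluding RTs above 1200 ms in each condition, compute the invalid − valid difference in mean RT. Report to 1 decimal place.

47.3 ms

valid: exclude 1607
M(valid) = 1815/5 = 363.000
M(invalid) = 2872/7 = 410.286
Difference = 410.286 − 363.000 = 47.286 ms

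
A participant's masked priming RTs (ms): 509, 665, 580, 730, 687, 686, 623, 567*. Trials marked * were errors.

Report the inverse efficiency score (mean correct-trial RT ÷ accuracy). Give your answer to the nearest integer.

Correct trials (n=7): 509, 665, 580, 730, 687, 686, 623
Mean correct RT = 4480/7 = 640.0000 ms
Proportion correct = 7/8
IES = 640.0000 / (7/8) = 731.429 ms

731 ms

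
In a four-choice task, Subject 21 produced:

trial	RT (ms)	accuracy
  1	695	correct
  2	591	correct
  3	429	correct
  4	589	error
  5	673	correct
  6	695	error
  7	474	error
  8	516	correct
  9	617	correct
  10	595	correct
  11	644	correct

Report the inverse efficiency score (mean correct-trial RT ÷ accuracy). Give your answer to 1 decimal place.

Correct trials (n=8): 695, 591, 429, 673, 516, 617, 595, 644
Mean correct RT = 4760/8 = 595.0000 ms
Proportion correct = 8/11
IES = 595.0000 / (8/11) = 818.125 ms

818.1 ms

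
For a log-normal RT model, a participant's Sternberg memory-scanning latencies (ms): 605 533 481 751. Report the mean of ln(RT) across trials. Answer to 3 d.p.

6.370

ln(RT): 6.4052, 6.2785, 6.1759, 6.6214
Σ ln(RT) = 25.4810
Mean = 25.4810/4 = 6.37026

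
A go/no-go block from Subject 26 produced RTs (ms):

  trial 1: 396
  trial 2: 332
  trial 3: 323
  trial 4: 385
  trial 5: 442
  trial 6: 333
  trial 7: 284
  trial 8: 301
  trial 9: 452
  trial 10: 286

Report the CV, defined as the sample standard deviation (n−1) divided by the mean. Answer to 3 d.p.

n = 10, Σ = 3534, M = 353.4000
Σ(x−M)² = 34288.400; s = √(34288.400/9) = 61.7238
CV = 61.7238 / 353.4000 = 0.17466

0.175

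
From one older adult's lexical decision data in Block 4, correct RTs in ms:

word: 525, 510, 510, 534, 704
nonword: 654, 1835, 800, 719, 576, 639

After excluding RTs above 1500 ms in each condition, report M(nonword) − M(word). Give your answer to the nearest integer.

nonword: exclude 1835
M(word) = 2783/5 = 556.600
M(nonword) = 3388/5 = 677.600
Difference = 677.600 − 556.600 = 121.000 ms

121 ms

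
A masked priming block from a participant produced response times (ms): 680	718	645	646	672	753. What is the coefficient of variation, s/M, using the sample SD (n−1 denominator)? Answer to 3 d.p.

n = 6, Σ = 4114, M = 685.6667
Σ(x−M)² = 9025.333; s = √(9025.333/5) = 42.4861
CV = 42.4861 / 685.6667 = 0.06196

0.062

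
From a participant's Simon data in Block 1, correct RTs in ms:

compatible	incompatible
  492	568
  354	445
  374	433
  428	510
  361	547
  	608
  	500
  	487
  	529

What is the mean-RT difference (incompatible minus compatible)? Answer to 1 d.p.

112.3 ms

M(compatible) = 2009/5 = 401.800
M(incompatible) = 4627/9 = 514.111
Difference = 514.111 − 401.800 = 112.311 ms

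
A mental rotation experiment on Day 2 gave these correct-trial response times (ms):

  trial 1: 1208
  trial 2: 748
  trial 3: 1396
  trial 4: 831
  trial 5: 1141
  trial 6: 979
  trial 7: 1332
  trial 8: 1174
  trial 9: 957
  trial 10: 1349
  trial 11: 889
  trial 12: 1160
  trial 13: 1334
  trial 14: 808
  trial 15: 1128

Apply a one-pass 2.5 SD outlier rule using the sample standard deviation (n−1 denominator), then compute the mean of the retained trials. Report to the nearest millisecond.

1096 ms

n = 15, ΣRT = 16434, M = 1095.600
Σ(x−M)² = 642251.60; s = √(642251.60/14) = 214.185
Cutoffs: 1095.600 ± 2.5·214.185 → [560.1, 1631.1]
No RTs fall outside the cutoffs; all 15 retained. Mean = 16434/15 = 1095.600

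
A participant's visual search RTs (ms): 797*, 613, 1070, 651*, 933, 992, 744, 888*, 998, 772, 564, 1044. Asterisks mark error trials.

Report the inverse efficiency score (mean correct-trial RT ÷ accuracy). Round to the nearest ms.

Correct trials (n=9): 613, 1070, 933, 992, 744, 998, 772, 564, 1044
Mean correct RT = 7730/9 = 858.8889 ms
Proportion correct = 9/12
IES = 858.8889 / (9/12) = 1145.185 ms

1145 ms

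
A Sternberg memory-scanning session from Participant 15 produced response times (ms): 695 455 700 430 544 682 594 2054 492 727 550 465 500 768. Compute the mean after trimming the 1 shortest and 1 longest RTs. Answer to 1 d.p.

Sorted: 430, 455, 465, 492, 500, 544, 550, 594, 682, 695, 700, 727, 768, 2054
Drop lowest 1 (430) and highest 1 (2054)
Remaining (n=12): Σ = 7172, mean = 7172/12 = 597.667

597.7 ms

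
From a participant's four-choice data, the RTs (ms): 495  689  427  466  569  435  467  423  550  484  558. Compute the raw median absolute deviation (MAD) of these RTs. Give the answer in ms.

Sorted: 423, 427, 435, 466, 467, 484, 495, 550, 558, 569, 689 → median = 484
|x − 484|: 11, 205, 57, 18, 85, 49, 17, 61, 66, 0, 74
Sorted deviations: 0, 11, 17, 18, 49, 57, 61, 66, 74, 85, 205 → MAD = 57

57 ms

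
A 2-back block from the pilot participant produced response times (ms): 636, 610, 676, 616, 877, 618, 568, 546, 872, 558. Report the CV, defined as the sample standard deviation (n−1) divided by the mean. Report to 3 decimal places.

0.183

n = 10, Σ = 6577, M = 657.7000
Σ(x−M)² = 130876.100; s = √(130876.100/9) = 120.5893
CV = 120.5893 / 657.7000 = 0.18335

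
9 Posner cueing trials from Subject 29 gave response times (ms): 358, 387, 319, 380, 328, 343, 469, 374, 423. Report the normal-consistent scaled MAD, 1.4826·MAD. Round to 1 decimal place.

Sorted: 319, 328, 343, 358, 374, 380, 387, 423, 469 → median = 374
|x − 374| sorted: 0, 6, 13, 16, 31, 46, 49, 55, 95 → MAD = 31
Robust SD ≈ 1.4826 × 31 = 45.961

46.0 ms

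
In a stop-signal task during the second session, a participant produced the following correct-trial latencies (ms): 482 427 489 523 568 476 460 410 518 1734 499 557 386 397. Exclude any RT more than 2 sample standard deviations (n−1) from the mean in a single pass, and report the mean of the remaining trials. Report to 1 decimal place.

476.3 ms

n = 14, ΣRT = 7926, M = 566.143
Σ(x−M)² = 1509889.71; s = √(1509889.71/13) = 340.801
Cutoffs: 566.143 ± 2·340.801 → [-115.5, 1247.7]
Outside: 1734 → excluded.
Retained (n=13): Σ = 6192, mean = 6192/13 = 476.308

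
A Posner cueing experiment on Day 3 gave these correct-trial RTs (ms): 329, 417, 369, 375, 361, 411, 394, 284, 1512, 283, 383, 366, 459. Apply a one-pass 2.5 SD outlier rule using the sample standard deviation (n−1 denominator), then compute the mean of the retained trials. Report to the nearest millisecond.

369 ms

n = 13, ΣRT = 5943, M = 457.154
Σ(x−M)² = 1234743.69; s = √(1234743.69/12) = 320.773
Cutoffs: 457.154 ± 2.5·320.773 → [-344.8, 1259.1]
Outside: 1512 → excluded.
Retained (n=12): Σ = 4431, mean = 4431/12 = 369.250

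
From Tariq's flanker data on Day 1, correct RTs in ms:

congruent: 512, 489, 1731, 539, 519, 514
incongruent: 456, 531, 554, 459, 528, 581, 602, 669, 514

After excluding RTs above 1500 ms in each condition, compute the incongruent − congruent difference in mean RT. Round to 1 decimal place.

congruent: exclude 1731
M(congruent) = 2573/5 = 514.600
M(incongruent) = 4894/9 = 543.778
Difference = 543.778 − 514.600 = 29.178 ms

29.2 ms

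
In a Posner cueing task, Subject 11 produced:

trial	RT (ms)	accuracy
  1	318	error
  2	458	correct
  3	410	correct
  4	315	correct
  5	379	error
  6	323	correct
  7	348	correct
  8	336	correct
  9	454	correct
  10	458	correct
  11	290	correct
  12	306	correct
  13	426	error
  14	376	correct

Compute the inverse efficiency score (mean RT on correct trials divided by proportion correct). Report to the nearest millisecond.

471 ms

Correct trials (n=11): 458, 410, 315, 323, 348, 336, 454, 458, 290, 306, 376
Mean correct RT = 4074/11 = 370.3636 ms
Proportion correct = 11/14
IES = 370.3636 / (11/14) = 471.372 ms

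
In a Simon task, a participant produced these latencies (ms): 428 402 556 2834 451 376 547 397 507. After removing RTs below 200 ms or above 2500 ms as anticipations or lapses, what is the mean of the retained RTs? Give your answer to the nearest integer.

458 ms

Excluded: 2834
Retained (n=8): Σ = 3664
Mean = 3664/8 = 458.0000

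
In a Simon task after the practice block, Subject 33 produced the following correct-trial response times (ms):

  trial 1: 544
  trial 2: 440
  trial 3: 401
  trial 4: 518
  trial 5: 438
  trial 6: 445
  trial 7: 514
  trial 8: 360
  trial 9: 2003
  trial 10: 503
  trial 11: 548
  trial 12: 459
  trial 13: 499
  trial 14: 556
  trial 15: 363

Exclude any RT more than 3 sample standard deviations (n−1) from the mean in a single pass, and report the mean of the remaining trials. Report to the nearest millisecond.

471 ms

n = 15, ΣRT = 8591, M = 572.733
Σ(x−M)² = 2247882.93; s = √(2247882.93/14) = 400.703
Cutoffs: 572.733 ± 3·400.703 → [-629.4, 1774.8]
Outside: 2003 → excluded.
Retained (n=14): Σ = 6588, mean = 6588/14 = 470.571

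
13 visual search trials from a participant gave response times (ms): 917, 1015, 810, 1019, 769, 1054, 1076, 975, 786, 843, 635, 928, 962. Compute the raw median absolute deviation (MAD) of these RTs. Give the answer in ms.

91 ms

Sorted: 635, 769, 786, 810, 843, 917, 928, 962, 975, 1015, 1019, 1054, 1076 → median = 928
|x − 928|: 11, 87, 118, 91, 159, 126, 148, 47, 142, 85, 293, 0, 34
Sorted deviations: 0, 11, 34, 47, 85, 87, 91, 118, 126, 142, 148, 159, 293 → MAD = 91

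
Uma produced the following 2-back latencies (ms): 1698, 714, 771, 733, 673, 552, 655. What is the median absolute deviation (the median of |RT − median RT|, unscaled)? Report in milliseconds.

Sorted: 552, 655, 673, 714, 733, 771, 1698 → median = 714
|x − 714|: 984, 0, 57, 19, 41, 162, 59
Sorted deviations: 0, 19, 41, 57, 59, 162, 984 → MAD = 57

57 ms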